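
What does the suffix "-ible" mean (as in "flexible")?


Suffix: -ible
Example: flexible (flex + -ible)
Meaning = capable of


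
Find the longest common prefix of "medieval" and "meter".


Word 1: "medieval"
Word 2: "meter"
Comparing from start:
  Pos 0: 'm' == 'm'
  Pos 1: 'e' == 'e'
  Pos 2: 'd' != 't' (stop)
LCP = "me" (length 2)


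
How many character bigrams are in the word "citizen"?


Word: "citizen" (length 7)
Number of 2-grams = length - 2 + 1 = 7 - 2 + 1
= 6


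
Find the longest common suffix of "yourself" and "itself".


Word 1: "yourself"
Word 2: "itself"
Comparing from end:
  Pos -1: 'f' == 'f'
  Pos -2: 'l' == 'l'
  Pos -3: 'e' == 'e'
  Pos -4: 's' == 's'
  Pos -5: 'r' != 't' (stop)
LCS = "self" (length 4)


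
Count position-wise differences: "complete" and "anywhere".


Comparing character by character (same length = 8):
  Pos 0: 'c' vs 'a' !=
  Pos 1: 'o' vs 'n' !=
  Pos 2: 'm' vs 'y' !=
  Pos 3: 'p' vs 'w' !=
  Pos 4: 'l' vs 'h' !=
  Pos 5: 'e' vs 'e' =
  Pos 6: 't' vs 'r' !=
  Pos 7: 'e' vs 'e' =
Hamming distance = 6


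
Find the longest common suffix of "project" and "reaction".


Word 1: "project"
Word 2: "reaction"
Comparing from end:
  Pos -1: 't' != 'n' (stop)
LCS = "" (length 0)


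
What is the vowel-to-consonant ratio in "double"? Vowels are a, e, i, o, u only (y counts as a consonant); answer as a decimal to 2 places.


Word: "double"
Vowels (a,e,i,o,u): 3
Consonants: 3
Ratio = 3/3
= 1.00


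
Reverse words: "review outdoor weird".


Original: "review outdoor weird"
Words (1..n): review | outdoor | weird
Reversed (n..1): weird | outdoor | review
Result = "weird outdoor review"


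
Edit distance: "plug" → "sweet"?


Word 1: "plug" (length 4)
Word 2: "sweet" (length 5)
One optimal edit sequence (insert/delete/substitute each cost 1):
  1. insert 's'  (+1)
  2. substitute 'p' -> 'w'  (+1)
  3. substitute 'l' -> 'e'  (+1)
  4. substitute 'u' -> 'e'  (+1)
  5. substitute 'g' -> 't'  (+1)
Total edit operations: 5
Edit distance = 5


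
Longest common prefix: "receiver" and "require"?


Word 1: "receiver"
Word 2: "require"
Comparing from start:
  Pos 0: 'r' == 'r'
  Pos 1: 'e' == 'e'
  Pos 2: 'c' != 'q' (stop)
LCP = "re" (length 2)


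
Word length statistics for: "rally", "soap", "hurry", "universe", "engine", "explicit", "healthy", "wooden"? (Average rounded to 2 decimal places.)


Lengths: "rally"=5, "soap"=4, "hurry"=5, "universe"=8, "engine"=6, "explicit"=8, "healthy"=7, "wooden"=6
Sum = 49, Count = 8
Average = 49/8 = 6.13
= avg=6.13, min=4, max=8


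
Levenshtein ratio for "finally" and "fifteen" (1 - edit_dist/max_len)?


Word 1: "finally" (length 7)
Word 2: "fifteen" (length 7)
One optimal edit sequence:
  1. keep 'f'
  2. keep 'i'
  3. substitute 'n' -> 'f'  (+1)
  4. substitute 'a' -> 't'  (+1)
  5. substitute 'l' -> 'e'  (+1)
  6. substitute 'l' -> 'e'  (+1)
  7. substitute 'y' -> 'n'  (+1)
Edit distance = 5
Max length = max(7, 7) = 7
Similarity = 1 - 5/7
= 0.2857


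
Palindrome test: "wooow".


Word: "wooow"
Reversed: "wooow"
Forward == Backward? wooow == wooow
Palindrome = Yes


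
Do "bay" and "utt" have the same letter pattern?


Pattern of "bay": [0, 1, 2]
Pattern of "utt": [0, 1, 1]
Patterns do not match
Same pattern = No


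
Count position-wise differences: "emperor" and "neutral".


Comparing character by character (same length = 7):
  Pos 0: 'e' vs 'n' !=
  Pos 1: 'm' vs 'e' !=
  Pos 2: 'p' vs 'u' !=
  Pos 3: 'e' vs 't' !=
  Pos 4: 'r' vs 'r' =
  Pos 5: 'o' vs 'a' !=
  Pos 6: 'r' vs 'l' !=
Hamming distance = 6


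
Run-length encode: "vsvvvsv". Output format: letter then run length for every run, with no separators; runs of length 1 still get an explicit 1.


String: "vsvvvsv"
Scanning for consecutive runs:
  'v' x 1
  's' x 1
  'v' x 3
  's' x 1
  'v' x 1
RLE = "v1s1v3s1v1"


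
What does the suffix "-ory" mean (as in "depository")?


Suffix: -ory
As in: depository -> deposit + -ory
Meaning = relating to / place for


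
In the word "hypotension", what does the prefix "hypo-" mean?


Prefix: hypo-
As in: hypotension -> hypo- + tension
Meaning = under / below normal


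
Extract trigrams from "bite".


Word: "bite" (length 4)
Number of trigrams = 4 - 3 + 1 = 2
  Position 0: "bit"
  Position 1: "ite"
Trigrams = "bit", "ite"


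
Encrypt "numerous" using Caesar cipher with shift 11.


Word: "numerous"
Shift: 11
Each letter → (letter + shift) mod 26:
  'n' (13) + 11 = 24 → 'y'
  'u' (20) + 11 = 5 → 'f'
  'm' (12) + 11 = 23 → 'x'
  'e' (4) + 11 = 15 → 'p'
  'r' (17) + 11 = 2 → 'c'
  'o' (14) + 11 = 25 → 'z'
  'u' (20) + 11 = 5 → 'f'
  's' (18) + 11 = 3 → 'd'
Result = "yfxpczfd"


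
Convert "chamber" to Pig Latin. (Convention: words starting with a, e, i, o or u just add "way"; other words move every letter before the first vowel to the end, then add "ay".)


Word: "chamber"
Starts with consonant(s) → move to end, add 'ay'
Consonant cluster: "ch"
Pig Latin = "amberchay"


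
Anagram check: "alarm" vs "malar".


Word 1: "alarm" → sorted: aalmr
Word 2: "malar" → sorted: aalmr
Same letters? aalmr == aalmr
Anagram = Yes


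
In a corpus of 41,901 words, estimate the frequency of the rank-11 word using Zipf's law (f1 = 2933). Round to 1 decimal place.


Zipf's law: f(r) = f(1) / r
f(1) = 2933
f(11) = 2933 / 11
= 266.6 occurrences


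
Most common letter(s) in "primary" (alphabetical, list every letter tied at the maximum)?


Word: "primary"
Letter counts:
  'a': 1
  'i': 1
  'm': 1
  'p': 1
  'r': 2
  'y': 1
Maximum count = 2
Most frequent = 'r' (2 times each)


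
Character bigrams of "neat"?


Word: "neat" (length 4)
Number of bigrams = 4 - 2 + 1 = 3
  Position 0: "ne"
  Position 1: "ea"
  Position 2: "at"
Bigrams = "ne", "ea", "at"


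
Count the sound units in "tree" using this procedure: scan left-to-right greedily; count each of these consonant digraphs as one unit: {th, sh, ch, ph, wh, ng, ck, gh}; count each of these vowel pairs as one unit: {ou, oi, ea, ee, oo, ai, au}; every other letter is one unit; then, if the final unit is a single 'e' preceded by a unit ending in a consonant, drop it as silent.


Word: "tree" (4 letters)
Left-to-right scan:
  1. 't' (letter)
  2. 'r' (letter)
  3. 'ee' (vowel-pair)
Units from scan: 3
Sound units = 3 units


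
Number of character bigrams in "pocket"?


Word: "pocket" (length 6)
Number of 2-grams = length - 2 + 1 = 6 - 2 + 1
= 5


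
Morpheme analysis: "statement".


Word: "statement"
Morphemes: state / -ment
Each morpheme carries meaning
= 2 morphemes


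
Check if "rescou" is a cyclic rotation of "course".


Word: "course", Candidate: "rescou"
Method: check if candidate is substring of word+word
"coursecourse" contains "rescou"? No
Is rotation = No


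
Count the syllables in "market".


Word: "market"
Syllable breakdown: mar · ket
Counting: 2 parts
= 2 syllables


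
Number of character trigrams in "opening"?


Word: "opening" (length 7)
Number of 3-grams = length - 3 + 1 = 7 - 3 + 1
= 5


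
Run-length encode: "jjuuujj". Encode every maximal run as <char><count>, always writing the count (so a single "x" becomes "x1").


String: "jjuuujj"
Scanning for consecutive runs:
  'j' x 2
  'u' x 3
  'j' x 2
RLE = "j2u3j2"


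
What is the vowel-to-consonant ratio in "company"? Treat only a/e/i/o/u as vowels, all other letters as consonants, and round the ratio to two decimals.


Word: "company"
Vowels (a,e,i,o,u): 2
Consonants: 5
Ratio = 2/5
= 0.40


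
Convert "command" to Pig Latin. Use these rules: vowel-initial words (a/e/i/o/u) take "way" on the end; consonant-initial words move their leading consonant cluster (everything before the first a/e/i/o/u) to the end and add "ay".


Word: "command"
Starts with consonant(s) → move to end, add 'ay'
Consonant cluster: "c"
Pig Latin = "ommandcay"


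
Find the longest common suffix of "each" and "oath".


Word 1: "each"
Word 2: "oath"
Comparing from end:
  Pos -1: 'h' == 'h'
  Pos -2: 'c' != 't' (stop)
LCS = "h" (length 1)


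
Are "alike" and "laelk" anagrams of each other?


Word 1: "alike" → sorted: aeikl
Word 2: "laelk" → sorted: aekll
Same letters? aeikl != aekll
Anagram = No


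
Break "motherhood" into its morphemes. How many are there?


Word: "motherhood"
Morphemes: mother | -hood
Each morpheme carries meaning
= 2 morphemes


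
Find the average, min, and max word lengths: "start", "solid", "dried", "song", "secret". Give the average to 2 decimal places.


Lengths: "start"=5, "solid"=5, "dried"=5, "song"=4, "secret"=6
Sum = 25, Count = 5
Average = 25/5 = 5.00
= avg=5.00, min=4, max=6


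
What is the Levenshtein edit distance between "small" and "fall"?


Word 1: "small" (length 5)
Word 2: "fall" (length 4)
One optimal edit sequence (insert/delete/substitute each cost 1):
  1. delete 's'  (+1)
  2. substitute 'm' -> 'f'  (+1)
  3. keep 'a'
  4. keep 'l'
  5. keep 'l'
Total edit operations: 2
Edit distance = 2


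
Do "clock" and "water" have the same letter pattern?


Pattern of "clock": [0, 1, 2, 0, 3]
Pattern of "water": [0, 1, 2, 3, 4]
Patterns do not match
Same pattern = No


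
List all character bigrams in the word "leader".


Word: "leader" (length 6)
Number of bigrams = 6 - 2 + 1 = 5
  Position 0: "le"
  Position 1: "ea"
  Position 2: "ad"
  Position 3: "de"
  Position 4: "er"
Bigrams = "le", "ea", "ad", "de", "er"


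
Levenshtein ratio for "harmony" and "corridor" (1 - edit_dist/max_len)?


Word 1: "harmony" (length 7)
Word 2: "corridor" (length 8)
One optimal edit sequence:
  1. insert 'c'  (+1)
  2. substitute 'h' -> 'o'  (+1)
  3. substitute 'a' -> 'r'  (+1)
  4. keep 'r'
  5. substitute 'm' -> 'i'  (+1)
  6. substitute 'o' -> 'd'  (+1)
  7. substitute 'n' -> 'o'  (+1)
  8. substitute 'y' -> 'r'  (+1)
Edit distance = 7
Max length = max(7, 8) = 8
Similarity = 1 - 7/8
= 0.1250


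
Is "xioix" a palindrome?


Word: "xioix"
Reversed: "xioix"
Forward == Backward? xioix == xioix
Palindrome = Yes


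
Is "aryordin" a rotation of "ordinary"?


Word: "ordinary", Candidate: "aryordin"
Method: check if candidate is substring of word+word
"ordinaryordinary" contains "aryordin"? Yes
Is rotation = Yes


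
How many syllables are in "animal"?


Word: "animal"
Syllable breakdown: an / i / mal
Counting: 3 parts
= 3 syllables


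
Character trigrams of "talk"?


Word: "talk" (length 4)
Number of trigrams = 4 - 3 + 1 = 2
  Position 0: "tal"
  Position 1: "alk"
Trigrams = "tal", "alk"


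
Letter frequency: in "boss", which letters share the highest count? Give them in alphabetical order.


Word: "boss"
Letter counts:
  'b': 1
  'o': 1
  's': 2
Maximum count = 2
Most frequent = 's' (2 times each)


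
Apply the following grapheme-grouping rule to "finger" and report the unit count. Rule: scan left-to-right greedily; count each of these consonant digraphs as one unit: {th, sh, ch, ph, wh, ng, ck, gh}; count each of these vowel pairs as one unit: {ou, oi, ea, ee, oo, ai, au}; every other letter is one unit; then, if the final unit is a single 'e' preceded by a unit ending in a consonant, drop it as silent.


Word: "finger" (6 letters)
Left-to-right scan:
  [1] 'f' (letter)
  [2] 'i' (letter)
  [3] 'ng' (digraph)
  [4] 'e' (letter)
  [5] 'r' (letter)
Units from scan: 5
Sound units = 5 units


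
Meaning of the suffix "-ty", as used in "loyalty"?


Suffix: -ty
Example: loyalty (loyal + -ty)
Meaning = quality of


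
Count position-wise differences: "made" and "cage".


Comparing character by character (same length = 4):
  Pos 0: 'm' vs 'c' !=
  Pos 1: 'a' vs 'a' =
  Pos 2: 'd' vs 'g' !=
  Pos 3: 'e' vs 'e' =
Hamming distance = 2


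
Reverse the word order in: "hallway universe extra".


Original: "hallway universe extra"
Words (1..n): hallway | universe | extra
Reversed (n..1): extra | universe | hallway
Result = "extra universe hallway"


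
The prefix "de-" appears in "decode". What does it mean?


Prefix: de-
Example: decode = de- + code
Meaning = remove / reverse


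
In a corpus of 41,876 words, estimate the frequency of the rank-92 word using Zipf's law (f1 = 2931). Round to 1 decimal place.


Zipf's law: f(r) = f(1) / r
f(1) = 2931
f(92) = 2931 / 92
= 31.9 occurrences


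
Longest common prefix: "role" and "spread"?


Word 1: "role"
Word 2: "spread"
Comparing from start:
  Pos 0: 'r' != 's' (stop)
LCP = "" (length 0)


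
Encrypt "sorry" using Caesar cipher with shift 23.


Word: "sorry"
Shift: 23
Each letter → (letter + shift) mod 26:
  's' (18) + 23 = 15 → 'p'
  'o' (14) + 23 = 11 → 'l'
  'r' (17) + 23 = 14 → 'o'
  'r' (17) + 23 = 14 → 'o'
  'y' (24) + 23 = 21 → 'v'
Result = "ploov"


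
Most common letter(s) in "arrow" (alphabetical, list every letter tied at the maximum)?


Word: "arrow"
Letter counts:
  'a': 1
  'o': 1
  'r': 2
  'w': 1
Maximum count = 2
Most frequent = 'r' (2 times each)


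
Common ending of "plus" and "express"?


Word 1: "plus"
Word 2: "express"
Comparing from end:
  Pos -1: 's' == 's'
  Pos -2: 'u' != 's' (stop)
LCS = "s" (length 1)


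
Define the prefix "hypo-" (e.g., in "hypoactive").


Prefix: hypo-
Example: hypoactive (hypo- + active)
Meaning = under / below normal


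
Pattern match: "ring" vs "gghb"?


Pattern of "ring": [0, 1, 2, 3]
Pattern of "gghb": [0, 0, 1, 2]
Patterns do not match
Same pattern = No


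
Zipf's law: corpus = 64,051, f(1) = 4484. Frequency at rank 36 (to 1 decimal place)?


Zipf's law: f(r) = f(1) / r
f(1) = 4484
f(36) = 4484 / 36
= 124.6 occurrences


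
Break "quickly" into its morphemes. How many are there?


Word: "quickly"
Morphemes: quick / -ly
Each morpheme carries meaning
= 2 morphemes


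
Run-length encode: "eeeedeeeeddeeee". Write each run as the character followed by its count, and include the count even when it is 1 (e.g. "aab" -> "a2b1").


String: "eeeedeeeeddeeee"
Scanning for consecutive runs:
  'e' x 4
  'd' x 1
  'e' x 4
  'd' x 2
  'e' x 4
RLE = "e4d1e4d2e4"


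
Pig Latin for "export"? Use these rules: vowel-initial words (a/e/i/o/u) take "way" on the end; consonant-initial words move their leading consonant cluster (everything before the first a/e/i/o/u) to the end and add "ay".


Word: "export"
Starts with vowel → add 'way'
Pig Latin = "exportway"


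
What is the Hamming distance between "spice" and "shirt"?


Comparing character by character (same length = 5):
  Pos 0: 's' vs 's' =
  Pos 1: 'p' vs 'h' !=
  Pos 2: 'i' vs 'i' =
  Pos 3: 'c' vs 'r' !=
  Pos 4: 'e' vs 't' !=
Hamming distance = 3


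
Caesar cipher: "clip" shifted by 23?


Word: "clip"
Shift: 23
Each letter → (letter + shift) mod 26:
  'c' (2) + 23 = 25 → 'z'
  'l' (11) + 23 = 8 → 'i'
  'i' (8) + 23 = 5 → 'f'
  'p' (15) + 23 = 12 → 'm'
Result = "zifm"


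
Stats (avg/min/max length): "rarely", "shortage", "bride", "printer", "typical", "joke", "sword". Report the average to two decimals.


Lengths: "rarely"=6, "shortage"=8, "bride"=5, "printer"=7, "typical"=7, "joke"=4, "sword"=5
Sum = 42, Count = 7
Average = 42/7 = 6.00
= avg=6.00, min=4, max=8


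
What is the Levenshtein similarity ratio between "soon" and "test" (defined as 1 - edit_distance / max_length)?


Word 1: "soon" (length 4)
Word 2: "test" (length 4)
One optimal edit sequence:
  1. substitute 's' -> 't'  (+1)
  2. substitute 'o' -> 'e'  (+1)
  3. substitute 'o' -> 's'  (+1)
  4. substitute 'n' -> 't'  (+1)
Edit distance = 4
Max length = max(4, 4) = 4
Similarity = 1 - 4/4
= 0.0000


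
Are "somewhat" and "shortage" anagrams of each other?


Word 1: "somewhat" → sorted: aehmostw
Word 2: "shortage" → sorted: aeghorst
Same letters? aehmostw != aeghorst
Anagram = No


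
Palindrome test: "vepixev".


Word: "vepixev"
Reversed: "vexipev"
Forward == Backward? vepixev != vexipev
Palindrome = No


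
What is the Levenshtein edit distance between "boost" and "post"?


Word 1: "boost" (length 5)
Word 2: "post" (length 4)
One optimal edit sequence (insert/delete/substitute each cost 1):
  1. delete 'b'  (+1)
  2. substitute 'o' -> 'p'  (+1)
  3. keep 'o'
  4. keep 's'
  5. keep 't'
Total edit operations: 2
Edit distance = 2


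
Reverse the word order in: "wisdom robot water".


Original: "wisdom robot water"
Words (1..n): wisdom | robot | water
Reversed (n..1): water | robot | wisdom
Result = "water robot wisdom"


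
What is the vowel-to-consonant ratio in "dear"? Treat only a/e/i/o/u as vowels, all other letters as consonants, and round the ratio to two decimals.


Word: "dear"
Vowels (a,e,i,o,u): 2
Consonants: 2
Ratio = 2/2
= 1.00


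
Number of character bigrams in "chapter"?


Word: "chapter" (length 7)
Number of 2-grams = length - 2 + 1 = 7 - 2 + 1
= 6


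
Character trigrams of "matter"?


Word: "matter" (length 6)
Number of trigrams = 6 - 3 + 1 = 4
  Position 0: "mat"
  Position 1: "att"
  Position 2: "tte"
  Position 3: "ter"
Trigrams = "mat", "att", "tte", "ter"


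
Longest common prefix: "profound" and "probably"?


Word 1: "profound"
Word 2: "probably"
Comparing from start:
  Pos 0: 'p' == 'p'
  Pos 1: 'r' == 'r'
  Pos 2: 'o' == 'o'
  Pos 3: 'f' != 'b' (stop)
LCP = "pro" (length 3)


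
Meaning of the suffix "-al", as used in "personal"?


Suffix: -al
Example: personal = person + -al
Meaning = relating to


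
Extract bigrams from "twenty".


Word: "twenty" (length 6)
Number of bigrams = 6 - 2 + 1 = 5
  Position 0: "tw"
  Position 1: "we"
  Position 2: "en"
  Position 3: "nt"
  Position 4: "ty"
Bigrams = "tw", "we", "en", "nt", "ty"


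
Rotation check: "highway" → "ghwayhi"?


Word: "highway", Candidate: "ghwayhi"
Method: check if candidate is substring of word+word
"highwayhighway" contains "ghwayhi"? Yes
Is rotation = Yes


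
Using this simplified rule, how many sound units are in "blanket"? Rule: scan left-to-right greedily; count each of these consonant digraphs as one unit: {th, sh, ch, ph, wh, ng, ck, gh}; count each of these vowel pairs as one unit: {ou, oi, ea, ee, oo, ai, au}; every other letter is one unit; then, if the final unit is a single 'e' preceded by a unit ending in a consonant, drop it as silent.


Word: "blanket" (7 letters)
Left-to-right scan:
  (1) 'b' (letter)
  (2) 'l' (letter)
  (3) 'a' (letter)
  (4) 'n' (letter)
  (5) 'k' (letter)
  (6) 'e' (letter)
  (7) 't' (letter)
Units from scan: 7
Sound units = 7 units


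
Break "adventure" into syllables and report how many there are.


Word: "adventure"
Syllable breakdown: ad | ven | ture
Counting: 3 parts
= 3 syllables


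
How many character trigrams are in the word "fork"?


Word: "fork" (length 4)
Number of 3-grams = length - 3 + 1 = 4 - 3 + 1
= 2


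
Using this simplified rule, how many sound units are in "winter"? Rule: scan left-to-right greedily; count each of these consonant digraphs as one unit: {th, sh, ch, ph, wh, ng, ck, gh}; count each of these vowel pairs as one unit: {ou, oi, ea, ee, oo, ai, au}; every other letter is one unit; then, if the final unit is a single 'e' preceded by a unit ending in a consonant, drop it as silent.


Word: "winter" (6 letters)
Left-to-right scan:
  1. 'w' (letter)
  2. 'i' (letter)
  3. 'n' (letter)
  4. 't' (letter)
  5. 'e' (letter)
  6. 'r' (letter)
Units from scan: 6
Sound units = 6 units


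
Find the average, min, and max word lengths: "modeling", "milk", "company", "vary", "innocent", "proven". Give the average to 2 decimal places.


Lengths: "modeling"=8, "milk"=4, "company"=7, "vary"=4, "innocent"=8, "proven"=6
Sum = 37, Count = 6
Average = 37/6 = 6.17
= avg=6.17, min=4, max=8


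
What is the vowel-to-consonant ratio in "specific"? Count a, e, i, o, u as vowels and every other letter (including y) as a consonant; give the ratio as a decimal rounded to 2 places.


Word: "specific"
Vowels (a,e,i,o,u): 3
Consonants: 5
Ratio = 3/5
= 0.60


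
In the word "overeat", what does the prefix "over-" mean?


Prefix: over-
Example: overeat = over- + eat
Meaning = excessive


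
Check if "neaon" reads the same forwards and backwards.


Word: "neaon"
Reversed: "noaen"
Forward == Backward? neaon != noaen
Palindrome = No


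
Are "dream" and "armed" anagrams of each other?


Word 1: "dream" → sorted: ademr
Word 2: "armed" → sorted: ademr
Same letters? ademr == ademr
Anagram = Yes


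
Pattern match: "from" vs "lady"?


Pattern of "from": [0, 1, 2, 3]
Pattern of "lady": [0, 1, 2, 3]
Patterns match
Same pattern = Yes


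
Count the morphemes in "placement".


Word: "placement"
Morphemes: place + -ment
Each morpheme carries meaning
= 2 morphemes


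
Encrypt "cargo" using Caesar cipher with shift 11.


Word: "cargo"
Shift: 11
Each letter → (letter + shift) mod 26:
  'c' (2) + 11 = 13 → 'n'
  'a' (0) + 11 = 11 → 'l'
  'r' (17) + 11 = 2 → 'c'
  'g' (6) + 11 = 17 → 'r'
  'o' (14) + 11 = 25 → 'z'
Result = "nlcrz"


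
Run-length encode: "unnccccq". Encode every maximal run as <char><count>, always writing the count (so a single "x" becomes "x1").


String: "unnccccq"
Scanning for consecutive runs:
  'u' x 1
  'n' x 2
  'c' x 4
  'q' x 1
RLE = "u1n2c4q1"


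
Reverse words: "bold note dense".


Original: "bold note dense"
Words (1..n): bold | note | dense
Reversed (n..1): dense | note | bold
Result = "dense note bold"


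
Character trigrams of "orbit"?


Word: "orbit" (length 5)
Number of trigrams = 5 - 3 + 1 = 3
  Position 0: "orb"
  Position 1: "rbi"
  Position 2: "bit"
Trigrams = "orb", "rbi", "bit"


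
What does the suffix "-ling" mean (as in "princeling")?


Suffix: -ling
As in: princeling -> prince + -ling
Meaning = small / young


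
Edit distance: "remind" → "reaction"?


Word 1: "remind" (length 6)
Word 2: "reaction" (length 8)
One optimal edit sequence (insert/delete/substitute each cost 1):
  1. keep 'r'
  2. keep 'e'
  3. insert 'a'  (+1)
  4. insert 'c'  (+1)
  5. substitute 'm' -> 't'  (+1)
  6. keep 'i'
  7. substitute 'n' -> 'o'  (+1)
  8. substitute 'd' -> 'n'  (+1)
Total edit operations: 5
Edit distance = 5


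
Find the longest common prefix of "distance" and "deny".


Word 1: "distance"
Word 2: "deny"
Comparing from start:
  Pos 0: 'd' == 'd'
  Pos 1: 'i' != 'e' (stop)
LCP = "d" (length 1)


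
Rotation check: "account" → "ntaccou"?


Word: "account", Candidate: "ntaccou"
Method: check if candidate is substring of word+word
"accountaccount" contains "ntaccou"? Yes
Is rotation = Yes


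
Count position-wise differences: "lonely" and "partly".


Comparing character by character (same length = 6):
  Pos 0: 'l' vs 'p' !=
  Pos 1: 'o' vs 'a' !=
  Pos 2: 'n' vs 'r' !=
  Pos 3: 'e' vs 't' !=
  Pos 4: 'l' vs 'l' =
  Pos 5: 'y' vs 'y' =
Hamming distance = 4


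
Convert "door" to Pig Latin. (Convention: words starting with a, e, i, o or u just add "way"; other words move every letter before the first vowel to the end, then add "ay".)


Word: "door"
Starts with consonant(s) → move to end, add 'ay'
Consonant cluster: "d"
Pig Latin = "oorday"


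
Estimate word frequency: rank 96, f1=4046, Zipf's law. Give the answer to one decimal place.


Zipf's law: f(r) = f(1) / r
f(1) = 4046
f(96) = 4046 / 96
= 42.1 occurrences


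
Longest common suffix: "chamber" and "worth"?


Word 1: "chamber"
Word 2: "worth"
Comparing from end:
  Pos -1: 'r' != 'h' (stop)
LCS = "" (length 0)


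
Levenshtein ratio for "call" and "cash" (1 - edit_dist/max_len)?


Word 1: "call" (length 4)
Word 2: "cash" (length 4)
One optimal edit sequence:
  1. keep 'c'
  2. keep 'a'
  3. substitute 'l' -> 's'  (+1)
  4. substitute 'l' -> 'h'  (+1)
Edit distance = 2
Max length = max(4, 4) = 4
Similarity = 1 - 2/4
= 0.5000


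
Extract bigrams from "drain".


Word: "drain" (length 5)
Number of bigrams = 5 - 2 + 1 = 4
  Position 0: "dr"
  Position 1: "ra"
  Position 2: "ai"
  Position 3: "in"
Bigrams = "dr", "ra", "ai", "in"


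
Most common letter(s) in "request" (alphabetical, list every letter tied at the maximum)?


Word: "request"
Letter counts:
  'e': 2
  'q': 1
  'r': 1
  's': 1
  't': 1
  'u': 1
Maximum count = 2
Most frequent = 'e' (2 times each)


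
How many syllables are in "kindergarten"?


Word: "kindergarten"
Syllable breakdown: kin / der / gar / ten
Counting: 4 parts
= 4 syllables


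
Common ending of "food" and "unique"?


Word 1: "food"
Word 2: "unique"
Comparing from end:
  Pos -1: 'd' != 'e' (stop)
LCS = "" (length 0)


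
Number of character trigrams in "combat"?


Word: "combat" (length 6)
Number of 3-grams = length - 3 + 1 = 6 - 3 + 1
= 4


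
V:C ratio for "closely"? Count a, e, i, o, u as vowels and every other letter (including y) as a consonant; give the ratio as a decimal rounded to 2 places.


Word: "closely"
Vowels (a,e,i,o,u): 2
Consonants: 5
Ratio = 2/5
= 0.40


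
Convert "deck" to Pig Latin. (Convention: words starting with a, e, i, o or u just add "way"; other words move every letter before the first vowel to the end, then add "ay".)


Word: "deck"
Starts with consonant(s) → move to end, add 'ay'
Consonant cluster: "d"
Pig Latin = "eckday"


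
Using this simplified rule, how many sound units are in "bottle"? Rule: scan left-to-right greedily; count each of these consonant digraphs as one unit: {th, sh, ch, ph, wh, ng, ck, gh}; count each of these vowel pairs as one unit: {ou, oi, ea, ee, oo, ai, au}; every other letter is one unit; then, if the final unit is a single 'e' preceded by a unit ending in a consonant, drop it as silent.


Word: "bottle" (6 letters)
Left-to-right scan:
  (1) 'b' (letter)
  (2) 'o' (letter)
  (3) 't' (letter)
  (4) 't' (letter)
  (5) 'l' (letter)
  (6) 'e' (letter)
Units from scan: 6
Final unit is 'e' after a consonant -> drop as silent (-1)
Sound units = 5 units


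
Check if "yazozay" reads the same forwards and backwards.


Word: "yazozay"
Reversed: "yazozay"
Forward == Backward? yazozay == yazozay
Palindrome = Yes


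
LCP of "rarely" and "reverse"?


Word 1: "rarely"
Word 2: "reverse"
Comparing from start:
  Pos 0: 'r' == 'r'
  Pos 1: 'a' != 'e' (stop)
LCP = "r" (length 1)


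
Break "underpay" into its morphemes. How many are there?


Word: "underpay"
Morphemes: under- | pay
Each morpheme carries meaning
= 2 morphemes


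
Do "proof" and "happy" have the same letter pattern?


Pattern of "proof": [0, 1, 2, 2, 3]
Pattern of "happy": [0, 1, 2, 2, 3]
Patterns match
Same pattern = Yes


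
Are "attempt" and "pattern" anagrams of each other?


Word 1: "attempt" → sorted: aempttt
Word 2: "pattern" → sorted: aenprtt
Same letters? aempttt != aenprtt
Anagram = No


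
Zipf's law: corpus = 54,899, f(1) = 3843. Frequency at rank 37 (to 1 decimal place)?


Zipf's law: f(r) = f(1) / r
f(1) = 3843
f(37) = 3843 / 37
= 103.9 occurrences


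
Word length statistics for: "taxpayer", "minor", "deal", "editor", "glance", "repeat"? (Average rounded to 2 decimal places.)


Lengths: "taxpayer"=8, "minor"=5, "deal"=4, "editor"=6, "glance"=6, "repeat"=6
Sum = 35, Count = 6
Average = 35/6 = 5.83
= avg=5.83, min=4, max=8


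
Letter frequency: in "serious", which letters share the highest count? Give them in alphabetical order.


Word: "serious"
Letter counts:
  'e': 1
  'i': 1
  'o': 1
  'r': 1
  's': 2
  'u': 1
Maximum count = 2
Most frequent = 's' (2 times each)


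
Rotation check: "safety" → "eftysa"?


Word: "safety", Candidate: "eftysa"
Method: check if candidate is substring of word+word
"safetysafety" contains "eftysa"? No
Is rotation = No


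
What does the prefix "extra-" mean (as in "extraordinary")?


Prefix: extra-
Example: extraordinary = extra- + ordinary
Meaning = beyond


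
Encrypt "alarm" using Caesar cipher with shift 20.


Word: "alarm"
Shift: 20
Each letter → (letter + shift) mod 26:
  'a' (0) + 20 = 20 → 'u'
  'l' (11) + 20 = 5 → 'f'
  'a' (0) + 20 = 20 → 'u'
  'r' (17) + 20 = 11 → 'l'
  'm' (12) + 20 = 6 → 'g'
Result = "ufulg"


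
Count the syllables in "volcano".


Word: "volcano"
Syllable breakdown: vol · ca · no
Counting: 3 parts
= 3 syllables


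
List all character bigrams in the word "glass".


Word: "glass" (length 5)
Number of bigrams = 5 - 2 + 1 = 4
  Position 0: "gl"
  Position 1: "la"
  Position 2: "as"
  Position 3: "ss"
Bigrams = "gl", "la", "as", "ss"


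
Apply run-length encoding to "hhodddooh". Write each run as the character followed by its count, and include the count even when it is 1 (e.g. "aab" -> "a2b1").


String: "hhodddooh"
Scanning for consecutive runs:
  'h' x 2
  'o' x 1
  'd' x 3
  'o' x 2
  'h' x 1
RLE = "h2o1d3o2h1"


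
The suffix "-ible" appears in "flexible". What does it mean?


Suffix: -ible
As in: flexible -> flex + -ible
Meaning = capable of


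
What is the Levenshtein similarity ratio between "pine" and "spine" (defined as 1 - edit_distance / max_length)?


Word 1: "pine" (length 4)
Word 2: "spine" (length 5)
One optimal edit sequence:
  1. insert 's'  (+1)
  2. keep 'p'
  3. keep 'i'
  4. keep 'n'
  5. keep 'e'
Edit distance = 1
Max length = max(4, 5) = 5
Similarity = 1 - 1/5
= 0.8000


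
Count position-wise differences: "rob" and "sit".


Comparing character by character (same length = 3):
  Pos 0: 'r' vs 's' !=
  Pos 1: 'o' vs 'i' !=
  Pos 2: 'b' vs 't' !=
Hamming distance = 3


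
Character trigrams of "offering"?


Word: "offering" (length 8)
Number of trigrams = 8 - 3 + 1 = 6
  Position 0: "off"
  Position 1: "ffe"
  Position 2: "fer"
  Position 3: "eri"
  Position 4: "rin"
  Position 5: "ing"
Trigrams = "off", "ffe", "fer", "eri", "rin", "ing"


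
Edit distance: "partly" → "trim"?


Word 1: "partly" (length 6)
Word 2: "trim" (length 4)
One optimal edit sequence (insert/delete/substitute each cost 1):
  1. delete 'p'  (+1)
  2. substitute 'a' -> 't'  (+1)
  3. keep 'r'
  4. delete 't'  (+1)
  5. substitute 'l' -> 'i'  (+1)
  6. substitute 'y' -> 'm'  (+1)
Total edit operations: 5
Edit distance = 5


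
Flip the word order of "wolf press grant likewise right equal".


Original: "wolf press grant likewise right equal"
Words (1..n): wolf | press | grant | likewise | right | equal
Reversed (n..1): equal | right | likewise | grant | press | wolf
Result = "equal right likewise grant press wolf"


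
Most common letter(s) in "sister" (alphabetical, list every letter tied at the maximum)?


Word: "sister"
Letter counts:
  'e': 1
  'i': 1
  'r': 1
  's': 2
  't': 1
Maximum count = 2
Most frequent = 's' (2 times each)


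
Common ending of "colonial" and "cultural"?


Word 1: "colonial"
Word 2: "cultural"
Comparing from end:
  Pos -1: 'l' == 'l'
  Pos -2: 'a' == 'a'
  Pos -3: 'i' != 'r' (stop)
LCS = "al" (length 2)


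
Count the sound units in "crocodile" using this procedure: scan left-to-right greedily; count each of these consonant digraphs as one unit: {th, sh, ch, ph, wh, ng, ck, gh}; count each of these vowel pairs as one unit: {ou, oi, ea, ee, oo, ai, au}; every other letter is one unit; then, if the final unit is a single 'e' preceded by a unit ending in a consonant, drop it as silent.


Word: "crocodile" (9 letters)
Left-to-right scan:
  1. 'c' (letter)
  2. 'r' (letter)
  3. 'o' (letter)
  4. 'c' (letter)
  5. 'o' (letter)
  6. 'd' (letter)
  7. 'i' (letter)
  8. 'l' (letter)
  9. 'e' (letter)
Units from scan: 9
Final unit is 'e' after a consonant -> drop as silent (-1)
Sound units = 8 units


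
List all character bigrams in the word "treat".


Word: "treat" (length 5)
Number of bigrams = 5 - 2 + 1 = 4
  Position 0: "tr"
  Position 1: "re"
  Position 2: "ea"
  Position 3: "at"
Bigrams = "tr", "re", "ea", "at"


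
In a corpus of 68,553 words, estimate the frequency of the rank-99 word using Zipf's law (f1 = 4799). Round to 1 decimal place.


Zipf's law: f(r) = f(1) / r
f(1) = 4799
f(99) = 4799 / 99
= 48.5 occurrences


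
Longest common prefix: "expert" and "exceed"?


Word 1: "expert"
Word 2: "exceed"
Comparing from start:
  Pos 0: 'e' == 'e'
  Pos 1: 'x' == 'x'
  Pos 2: 'p' != 'c' (stop)
LCP = "ex" (length 2)


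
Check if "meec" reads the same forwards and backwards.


Word: "meec"
Reversed: "ceem"
Forward == Backward? meec != ceem
Palindrome = No


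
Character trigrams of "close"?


Word: "close" (length 5)
Number of trigrams = 5 - 3 + 1 = 3
  Position 0: "clo"
  Position 1: "los"
  Position 2: "ose"
Trigrams = "clo", "los", "ose"


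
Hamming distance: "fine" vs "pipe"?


Comparing character by character (same length = 4):
  Pos 0: 'f' vs 'p' !=
  Pos 1: 'i' vs 'i' =
  Pos 2: 'n' vs 'p' !=
  Pos 3: 'e' vs 'e' =
Hamming distance = 2


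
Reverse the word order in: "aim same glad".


Original: "aim same glad"
Words (1..n): aim | same | glad
Reversed (n..1): glad | same | aim
Result = "glad same aim"


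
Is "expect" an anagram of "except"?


Word 1: "except" → sorted: ceeptx
Word 2: "expect" → sorted: ceeptx
Same letters? ceeptx == ceeptx
Anagram = Yes


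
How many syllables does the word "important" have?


Word: "important"
Syllable breakdown: im · por · tant
Counting: 3 parts
= 3 syllables


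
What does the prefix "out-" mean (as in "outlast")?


Prefix: out-
Example: outlast (out- + last)
Meaning = surpass


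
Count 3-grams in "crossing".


Word: "crossing" (length 8)
Number of 3-grams = length - 3 + 1 = 8 - 3 + 1
= 6


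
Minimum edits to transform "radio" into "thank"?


Word 1: "radio" (length 5)
Word 2: "thank" (length 5)
One optimal edit sequence (insert/delete/substitute each cost 1):
  1. substitute 'r' -> 't'  (+1)
  2. substitute 'a' -> 'h'  (+1)
  3. substitute 'd' -> 'a'  (+1)
  4. substitute 'i' -> 'n'  (+1)
  5. substitute 'o' -> 'k'  (+1)
Total edit operations: 5
Edit distance = 5


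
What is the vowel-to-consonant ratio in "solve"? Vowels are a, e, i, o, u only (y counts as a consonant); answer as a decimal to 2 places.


Word: "solve"
Vowels (a,e,i,o,u): 2
Consonants: 3
Ratio = 2/3
= 0.67


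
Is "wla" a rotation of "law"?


Word: "law", Candidate: "wla"
Method: check if candidate is substring of word+word
"lawlaw" contains "wla"? Yes
Is rotation = Yes


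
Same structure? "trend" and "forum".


Pattern of "trend": [0, 1, 2, 3, 4]
Pattern of "forum": [0, 1, 2, 3, 4]
Patterns match
Same pattern = Yes


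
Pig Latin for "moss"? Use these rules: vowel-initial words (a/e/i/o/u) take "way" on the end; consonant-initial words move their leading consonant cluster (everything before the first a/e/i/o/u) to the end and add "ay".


Word: "moss"
Starts with consonant(s) → move to end, add 'ay'
Consonant cluster: "m"
Pig Latin = "ossmay"


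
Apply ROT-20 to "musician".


Word: "musician"
Shift: 20
Each letter → (letter + shift) mod 26:
  'm' (12) + 20 = 6 → 'g'
  'u' (20) + 20 = 14 → 'o'
  's' (18) + 20 = 12 → 'm'
  'i' (8) + 20 = 2 → 'c'
  'c' (2) + 20 = 22 → 'w'
  'i' (8) + 20 = 2 → 'c'
  'a' (0) + 20 = 20 → 'u'
  'n' (13) + 20 = 7 → 'h'
Result = "gomcwcuh"


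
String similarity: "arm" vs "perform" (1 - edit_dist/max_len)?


Word 1: "arm" (length 3)
Word 2: "perform" (length 7)
One optimal edit sequence:
  1. insert 'p'  (+1)
  2. insert 'e'  (+1)
  3. insert 'r'  (+1)
  4. insert 'f'  (+1)
  5. substitute 'a' -> 'o'  (+1)
  6. keep 'r'
  7. keep 'm'
Edit distance = 5
Max length = max(3, 7) = 7
Similarity = 1 - 5/7
= 0.2857


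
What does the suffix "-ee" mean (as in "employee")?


Suffix: -ee
Example: employee (employ + -ee)
Meaning = one who receives


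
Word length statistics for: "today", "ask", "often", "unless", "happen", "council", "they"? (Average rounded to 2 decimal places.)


Lengths: "today"=5, "ask"=3, "often"=5, "unless"=6, "happen"=6, "council"=7, "they"=4
Sum = 36, Count = 7
Average = 36/7 = 5.14
= avg=5.14, min=3, max=7


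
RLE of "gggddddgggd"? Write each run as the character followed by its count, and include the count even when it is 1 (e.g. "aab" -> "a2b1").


String: "gggddddgggd"
Scanning for consecutive runs:
  'g' x 3
  'd' x 4
  'g' x 3
  'd' x 1
RLE = "g3d4g3d1"


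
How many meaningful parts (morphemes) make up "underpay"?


Word: "underpay"
Morphemes: under- | pay
Each morpheme carries meaning
= 2 morphemes


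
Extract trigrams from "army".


Word: "army" (length 4)
Number of trigrams = 4 - 3 + 1 = 2
  Position 0: "arm"
  Position 1: "rmy"
Trigrams = "arm", "rmy"


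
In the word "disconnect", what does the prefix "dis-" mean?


Prefix: dis-
Example: disconnect (dis- + connect)
Meaning = not / opposite


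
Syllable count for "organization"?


Word: "organization"
Syllable breakdown: or-gan-i-za-tion
Counting: 5 parts
= 5 syllables


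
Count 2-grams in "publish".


Word: "publish" (length 7)
Number of 2-grams = length - 2 + 1 = 7 - 2 + 1
= 6


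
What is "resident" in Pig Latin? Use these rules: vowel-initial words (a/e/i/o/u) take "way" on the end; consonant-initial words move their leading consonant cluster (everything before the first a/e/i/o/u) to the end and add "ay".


Word: "resident"
Starts with consonant(s) → move to end, add 'ay'
Consonant cluster: "r"
Pig Latin = "esidentray"


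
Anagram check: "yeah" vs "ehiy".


Word 1: "yeah" → sorted: aehy
Word 2: "ehiy" → sorted: ehiy
Same letters? aehy != ehiy
Anagram = No


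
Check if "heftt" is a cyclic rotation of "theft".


Word: "theft", Candidate: "heftt"
Method: check if candidate is substring of word+word
"thefttheft" contains "heftt"? Yes
Is rotation = Yes


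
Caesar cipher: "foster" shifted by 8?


Word: "foster"
Shift: 8
Each letter → (letter + shift) mod 26:
  'f' (5) + 8 = 13 → 'n'
  'o' (14) + 8 = 22 → 'w'
  's' (18) + 8 = 0 → 'a'
  't' (19) + 8 = 1 → 'b'
  'e' (4) + 8 = 12 → 'm'
  'r' (17) + 8 = 25 → 'z'
Result = "nwabmz"


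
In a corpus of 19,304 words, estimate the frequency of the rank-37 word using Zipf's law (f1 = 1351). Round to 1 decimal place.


Zipf's law: f(r) = f(1) / r
f(1) = 1351
f(37) = 1351 / 37
= 36.5 occurrences


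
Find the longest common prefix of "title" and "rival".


Word 1: "title"
Word 2: "rival"
Comparing from start:
  Pos 0: 't' != 'r' (stop)
LCP = "" (length 0)


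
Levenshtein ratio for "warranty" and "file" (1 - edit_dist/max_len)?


Word 1: "warranty" (length 8)
Word 2: "file" (length 4)
One optimal edit sequence:
  1. delete 'w'  (+1)
  2. delete 'a'  (+1)
  3. delete 'r'  (+1)
  4. delete 'r'  (+1)
  5. substitute 'a' -> 'f'  (+1)
  6. substitute 'n' -> 'i'  (+1)
  7. substitute 't' -> 'l'  (+1)
  8. substitute 'y' -> 'e'  (+1)
Edit distance = 8
Max length = max(8, 4) = 8
Similarity = 1 - 8/8
= 0.0000


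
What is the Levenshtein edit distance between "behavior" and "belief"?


Word 1: "behavior" (length 8)
Word 2: "belief" (length 6)
One optimal edit sequence (insert/delete/substitute each cost 1):
  1. keep 'b'
  2. keep 'e'
  3. delete 'h'  (+1)
  4. delete 'a'  (+1)
  5. substitute 'v' -> 'l'  (+1)
  6. keep 'i'
  7. substitute 'o' -> 'e'  (+1)
  8. substitute 'r' -> 'f'  (+1)
Total edit operations: 5
Edit distance = 5


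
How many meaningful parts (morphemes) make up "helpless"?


Word: "helpless"
Morphemes: help / -less
Each morpheme carries meaning
= 2 morphemes


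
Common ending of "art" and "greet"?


Word 1: "art"
Word 2: "greet"
Comparing from end:
  Pos -1: 't' == 't'
  Pos -2: 'r' != 'e' (stop)
LCS = "t" (length 1)


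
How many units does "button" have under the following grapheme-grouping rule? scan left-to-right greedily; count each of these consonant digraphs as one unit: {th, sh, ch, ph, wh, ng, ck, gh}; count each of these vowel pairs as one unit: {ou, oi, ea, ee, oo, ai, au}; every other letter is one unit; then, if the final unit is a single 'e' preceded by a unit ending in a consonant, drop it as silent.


Word: "button" (6 letters)
Left-to-right scan:
  [1] 'b' (letter)
  [2] 'u' (letter)
  [3] 't' (letter)
  [4] 't' (letter)
  [5] 'o' (letter)
  [6] 'n' (letter)
Units from scan: 6
Sound units = 6 units
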